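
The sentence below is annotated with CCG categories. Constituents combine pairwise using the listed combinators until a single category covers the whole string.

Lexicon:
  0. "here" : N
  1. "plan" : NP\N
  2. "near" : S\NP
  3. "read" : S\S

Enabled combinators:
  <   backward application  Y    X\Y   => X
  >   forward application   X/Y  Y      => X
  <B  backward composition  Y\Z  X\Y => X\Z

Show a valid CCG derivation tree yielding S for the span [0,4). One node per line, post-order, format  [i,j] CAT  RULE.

[0,1] N  lex  "here"
[1,2] NP\N  lex  "plan"
[0,2] NP  <  k=1
[2,3] S\NP  lex  "near"
[3,4] S\S  lex  "read"
[2,4] S\NP  <B  k=3
[0,4] S  <  k=2

[0,4] S   <
  [0,2] NP   <
    [0,1] "here" : N
    [1,2] "plan" : NP\N
  [2,4] S\NP   <B
    [2,3] "near" : S\NP
    [3,4] "read" : S\S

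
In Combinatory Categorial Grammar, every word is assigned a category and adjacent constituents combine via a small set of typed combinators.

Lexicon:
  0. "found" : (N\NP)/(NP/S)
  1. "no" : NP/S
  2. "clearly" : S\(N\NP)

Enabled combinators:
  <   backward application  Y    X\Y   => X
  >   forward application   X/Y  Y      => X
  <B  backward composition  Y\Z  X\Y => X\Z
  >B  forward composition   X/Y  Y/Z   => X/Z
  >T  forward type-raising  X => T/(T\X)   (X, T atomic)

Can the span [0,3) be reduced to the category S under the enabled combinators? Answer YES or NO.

YES

[0,3] S   <
  [0,2] N\NP   >
    [0,1] "found" : (N\NP)/(NP/S)
    [1,2] "no" : NP/S
  [2,3] "clearly" : S\(N\NP)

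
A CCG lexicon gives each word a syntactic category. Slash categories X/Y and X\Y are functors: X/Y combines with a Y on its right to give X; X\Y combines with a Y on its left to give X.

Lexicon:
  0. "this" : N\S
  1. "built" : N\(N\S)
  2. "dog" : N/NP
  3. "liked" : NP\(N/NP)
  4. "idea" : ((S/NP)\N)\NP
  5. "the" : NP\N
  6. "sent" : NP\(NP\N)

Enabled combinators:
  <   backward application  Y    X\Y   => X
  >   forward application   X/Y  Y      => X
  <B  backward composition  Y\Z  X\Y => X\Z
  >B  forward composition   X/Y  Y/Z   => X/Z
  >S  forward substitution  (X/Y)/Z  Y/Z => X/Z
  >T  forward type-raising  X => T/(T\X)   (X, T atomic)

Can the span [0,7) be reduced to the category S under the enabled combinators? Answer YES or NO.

YES

[0,7] S   >
  [0,5] S/NP   <
    [0,2] N   <
      [0,1] "this" : N\S
      [1,2] "built" : N\(N\S)
    [2,5] (S/NP)\N   <
      [2,4] NP   <
        [2,3] "dog" : N/NP
        [3,4] "liked" : NP\(N/NP)
      [4,5] "idea" : ((S/NP)\N)\NP
  [5,7] NP   <
    [5,6] "the" : NP\N
    [6,7] "sent" : NP\(NP\N)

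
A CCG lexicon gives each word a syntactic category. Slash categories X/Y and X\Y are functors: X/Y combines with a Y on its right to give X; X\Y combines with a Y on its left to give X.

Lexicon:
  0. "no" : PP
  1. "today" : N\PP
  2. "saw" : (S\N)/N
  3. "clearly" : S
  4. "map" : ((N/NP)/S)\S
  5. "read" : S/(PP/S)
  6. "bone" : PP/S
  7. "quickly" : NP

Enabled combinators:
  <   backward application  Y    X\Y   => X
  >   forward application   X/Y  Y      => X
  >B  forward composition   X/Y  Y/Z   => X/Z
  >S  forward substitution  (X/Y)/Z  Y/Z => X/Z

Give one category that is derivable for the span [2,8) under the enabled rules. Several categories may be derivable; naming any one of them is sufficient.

S\N

[0,8] S   <
  [0,2] N   <
    [0,1] "no" : PP
    [1,2] "today" : N\PP
  [2,8] S\N   >
    [2,3] "saw" : (S\N)/N
    [3,8] N   >
      [3,7] N/NP   >
        [3,5] (N/NP)/S   <
          [3,4] "clearly" : S
          [4,5] "map" : ((N/NP)/S)\S
        [5,7] S   >
          [5,6] "read" : S/(PP/S)
          [6,7] "bone" : PP/S
      [7,8] "quickly" : NP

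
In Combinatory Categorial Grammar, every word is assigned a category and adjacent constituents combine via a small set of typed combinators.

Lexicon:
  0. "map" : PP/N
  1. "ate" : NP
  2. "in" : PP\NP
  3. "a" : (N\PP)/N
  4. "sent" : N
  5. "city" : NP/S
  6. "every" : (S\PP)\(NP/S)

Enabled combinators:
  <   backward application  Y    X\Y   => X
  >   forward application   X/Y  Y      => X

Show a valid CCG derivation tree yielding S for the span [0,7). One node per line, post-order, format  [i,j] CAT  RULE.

[0,1] PP/N  lex  "map"
[1,2] NP  lex  "ate"
[2,3] PP\NP  lex  "in"
[1,3] PP  <  k=2
[3,4] (N\PP)/N  lex  "a"
[4,5] N  lex  "sent"
[3,5] N\PP  >  k=4
[1,5] N  <  k=3
[0,5] PP  >  k=1
[5,6] NP/S  lex  "city"
[6,7] (S\PP)\(NP/S)  lex  "every"
[5,7] S\PP  <  k=6
[0,7] S  <  k=5

[0,7] S   <
  [0,5] PP   >
    [0,1] "map" : PP/N
    [1,5] N   <
      [1,3] PP   <
        [1,2] "ate" : NP
        [2,3] "in" : PP\NP
      [3,5] N\PP   >
        [3,4] "a" : (N\PP)/N
        [4,5] "sent" : N
  [5,7] S\PP   <
    [5,6] "city" : NP/S
    [6,7] "every" : (S\PP)\(NP/S)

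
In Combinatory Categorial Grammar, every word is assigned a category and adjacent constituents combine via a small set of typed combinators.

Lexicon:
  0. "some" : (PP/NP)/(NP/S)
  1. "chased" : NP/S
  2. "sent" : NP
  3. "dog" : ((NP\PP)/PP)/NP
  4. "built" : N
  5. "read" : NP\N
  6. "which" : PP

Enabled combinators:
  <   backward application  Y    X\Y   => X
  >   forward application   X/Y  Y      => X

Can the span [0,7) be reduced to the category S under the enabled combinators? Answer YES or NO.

NO

(PP/NP)/(NP/S) NP/S NP ((NP\PP)/PP)/NP N NP\N PP
CKY chart[0,7] = {NP}; S ∉ chart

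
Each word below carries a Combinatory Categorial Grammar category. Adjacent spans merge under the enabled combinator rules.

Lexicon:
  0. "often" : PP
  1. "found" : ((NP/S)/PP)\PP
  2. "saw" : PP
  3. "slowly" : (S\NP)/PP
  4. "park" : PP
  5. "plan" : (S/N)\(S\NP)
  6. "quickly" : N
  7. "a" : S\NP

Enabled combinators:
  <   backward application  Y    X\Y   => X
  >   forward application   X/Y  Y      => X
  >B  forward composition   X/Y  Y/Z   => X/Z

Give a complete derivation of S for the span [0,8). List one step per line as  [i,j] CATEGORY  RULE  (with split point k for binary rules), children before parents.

[0,8] S   <
  [0,7] NP   >
    [0,6] NP/N   >B
      [0,3] NP/S   >
        [0,2] (NP/S)/PP   <
          [0,1] "often" : PP
          [1,2] "found" : ((NP/S)/PP)\PP
        [2,3] "saw" : PP
      [3,6] S/N   <
        [3,5] S\NP   >
          [3,4] "slowly" : (S\NP)/PP
          [4,5] "park" : PP
        [5,6] "plan" : (S/N)\(S\NP)
    [6,7] "quickly" : N
  [7,8] "a" : S\NP

[0,1] PP  lex  "often"
[1,2] ((NP/S)/PP)\PP  lex  "found"
[0,2] (NP/S)/PP  <  k=1
[2,3] PP  lex  "saw"
[0,3] NP/S  >  k=2
[3,4] (S\NP)/PP  lex  "slowly"
[4,5] PP  lex  "park"
[3,5] S\NP  >  k=4
[5,6] (S/N)\(S\NP)  lex  "plan"
[3,6] S/N  <  k=5
[0,6] NP/N  >B  k=3
[6,7] N  lex  "quickly"
[0,7] NP  >  k=6
[7,8] S\NP  lex  "a"
[0,8] S  <  k=7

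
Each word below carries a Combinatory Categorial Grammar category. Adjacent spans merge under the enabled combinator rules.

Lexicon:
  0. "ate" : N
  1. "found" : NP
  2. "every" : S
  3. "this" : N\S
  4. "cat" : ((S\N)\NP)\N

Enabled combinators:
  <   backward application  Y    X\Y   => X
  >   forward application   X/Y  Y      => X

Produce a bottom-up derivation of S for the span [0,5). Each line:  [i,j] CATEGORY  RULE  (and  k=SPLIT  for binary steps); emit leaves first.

[0,5] S   <
  [0,1] "ate" : N
  [1,5] S\N   <
    [1,2] "found" : NP
    [2,5] (S\N)\NP   <
      [2,4] N   <
        [2,3] "every" : S
        [3,4] "this" : N\S
      [4,5] "cat" : ((S\N)\NP)\N

[0,1] N  lex  "ate"
[1,2] NP  lex  "found"
[2,3] S  lex  "every"
[3,4] N\S  lex  "this"
[2,4] N  <  k=3
[4,5] ((S\N)\NP)\N  lex  "cat"
[2,5] (S\N)\NP  <  k=4
[1,5] S\N  <  k=2
[0,5] S  <  k=1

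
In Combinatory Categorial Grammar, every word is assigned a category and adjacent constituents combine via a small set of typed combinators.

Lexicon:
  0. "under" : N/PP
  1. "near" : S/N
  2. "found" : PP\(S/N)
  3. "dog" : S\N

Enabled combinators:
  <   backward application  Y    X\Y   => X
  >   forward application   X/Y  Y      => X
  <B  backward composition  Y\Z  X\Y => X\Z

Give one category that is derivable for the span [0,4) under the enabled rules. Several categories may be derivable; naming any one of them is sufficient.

[0,4] S   <
  [0,3] N   >
    [0,1] "under" : N/PP
    [1,3] PP   <
      [1,2] "near" : S/N
      [2,3] "found" : PP\(S/N)
  [3,4] "dog" : S\N

S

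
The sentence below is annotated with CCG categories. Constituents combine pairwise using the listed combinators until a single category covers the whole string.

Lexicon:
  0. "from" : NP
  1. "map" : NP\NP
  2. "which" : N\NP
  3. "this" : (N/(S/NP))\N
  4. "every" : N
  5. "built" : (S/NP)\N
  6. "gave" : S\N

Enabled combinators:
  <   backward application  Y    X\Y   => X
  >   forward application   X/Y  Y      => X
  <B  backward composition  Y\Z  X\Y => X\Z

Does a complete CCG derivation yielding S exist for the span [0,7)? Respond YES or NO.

[0,7] S   <
  [0,6] N   >
    [0,4] N/(S/NP)   <
      [0,3] N   <
        [0,1] "from" : NP
        [1,3] N\NP   <B
          [1,2] "map" : NP\NP
          [2,3] "which" : N\NP
      [3,4] "this" : (N/(S/NP))\N
    [4,6] S/NP   <
      [4,5] "every" : N
      [5,6] "built" : (S/NP)\N
  [6,7] "gave" : S\N

YES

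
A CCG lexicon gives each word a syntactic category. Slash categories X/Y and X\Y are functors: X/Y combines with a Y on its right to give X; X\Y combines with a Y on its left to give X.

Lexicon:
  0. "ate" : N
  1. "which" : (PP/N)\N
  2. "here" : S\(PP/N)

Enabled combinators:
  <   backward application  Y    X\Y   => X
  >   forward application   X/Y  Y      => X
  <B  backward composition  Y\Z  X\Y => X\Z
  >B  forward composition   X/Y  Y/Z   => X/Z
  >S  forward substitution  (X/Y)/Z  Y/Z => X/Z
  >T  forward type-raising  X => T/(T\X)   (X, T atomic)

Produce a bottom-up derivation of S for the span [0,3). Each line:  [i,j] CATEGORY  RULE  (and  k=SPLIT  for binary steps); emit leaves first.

[0,3] S   <
  [0,2] PP/N   <
    [0,1] "ate" : N
    [1,2] "which" : (PP/N)\N
  [2,3] "here" : S\(PP/N)

[0,1] N  lex  "ate"
[1,2] (PP/N)\N  lex  "which"
[0,2] PP/N  <  k=1
[2,3] S\(PP/N)  lex  "here"
[0,3] S  <  k=2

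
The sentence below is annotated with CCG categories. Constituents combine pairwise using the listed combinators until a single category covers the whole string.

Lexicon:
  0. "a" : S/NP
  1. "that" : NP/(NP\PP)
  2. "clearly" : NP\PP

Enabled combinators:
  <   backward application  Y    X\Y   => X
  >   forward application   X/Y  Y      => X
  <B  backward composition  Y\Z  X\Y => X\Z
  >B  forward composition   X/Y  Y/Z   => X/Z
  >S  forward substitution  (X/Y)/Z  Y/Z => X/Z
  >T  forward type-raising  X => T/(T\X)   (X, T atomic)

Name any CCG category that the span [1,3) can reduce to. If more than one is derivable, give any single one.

[0,3] S   >
  [0,1] "a" : S/NP
  [1,3] NP   >
    [1,2] "that" : NP/(NP\PP)
    [2,3] "clearly" : NP\PP

NP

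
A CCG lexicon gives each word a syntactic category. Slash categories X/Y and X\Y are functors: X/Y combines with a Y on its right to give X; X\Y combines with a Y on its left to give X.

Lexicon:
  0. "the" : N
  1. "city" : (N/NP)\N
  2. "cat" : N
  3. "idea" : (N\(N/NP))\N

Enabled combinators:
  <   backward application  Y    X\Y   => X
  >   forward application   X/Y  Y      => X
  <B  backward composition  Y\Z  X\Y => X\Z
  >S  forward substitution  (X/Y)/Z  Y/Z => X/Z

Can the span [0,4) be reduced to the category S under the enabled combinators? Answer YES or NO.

N (N/NP)\N N (N\(N/NP))\N
CKY chart[0,4] = {N}; S ∉ chart

NO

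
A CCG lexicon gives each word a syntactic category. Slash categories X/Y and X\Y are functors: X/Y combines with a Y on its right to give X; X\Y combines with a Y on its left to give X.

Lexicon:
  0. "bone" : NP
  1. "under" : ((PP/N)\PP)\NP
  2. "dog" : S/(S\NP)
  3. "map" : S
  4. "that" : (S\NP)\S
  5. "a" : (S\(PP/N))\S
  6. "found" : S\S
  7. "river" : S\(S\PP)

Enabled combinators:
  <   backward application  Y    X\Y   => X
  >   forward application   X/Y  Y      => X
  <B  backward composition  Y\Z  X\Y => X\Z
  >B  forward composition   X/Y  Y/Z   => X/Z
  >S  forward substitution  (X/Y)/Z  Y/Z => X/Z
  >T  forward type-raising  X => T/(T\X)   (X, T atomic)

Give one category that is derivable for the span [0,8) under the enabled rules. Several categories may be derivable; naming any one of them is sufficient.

[0,8] S   <
  [0,7] S\PP   <B
    [0,6] S\PP   <B
      [0,2] (PP/N)\PP   <
        [0,1] "bone" : NP
        [1,2] "under" : ((PP/N)\PP)\NP
      [2,6] S\(PP/N)   <
        [2,5] S   >
          [2,3] "dog" : S/(S\NP)
          [3,5] S\NP   <
            [3,4] "map" : S
            [4,5] "that" : (S\NP)\S
        [5,6] "a" : (S\(PP/N))\S
    [6,7] "found" : S\S
  [7,8] "river" : S\(S\PP)

S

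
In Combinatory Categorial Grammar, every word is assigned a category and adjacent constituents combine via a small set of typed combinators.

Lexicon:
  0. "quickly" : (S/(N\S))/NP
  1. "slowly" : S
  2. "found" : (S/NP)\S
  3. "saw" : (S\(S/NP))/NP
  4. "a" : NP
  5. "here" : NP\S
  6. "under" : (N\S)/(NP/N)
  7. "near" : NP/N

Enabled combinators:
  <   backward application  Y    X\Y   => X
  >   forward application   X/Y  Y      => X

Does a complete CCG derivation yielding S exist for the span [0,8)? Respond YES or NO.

[0,8] S   >
  [0,6] S/(N\S)   >
    [0,1] "quickly" : (S/(N\S))/NP
    [1,6] NP   <
      [1,5] S   <
        [1,3] S/NP   <
          [1,2] "slowly" : S
          [2,3] "found" : (S/NP)\S
        [3,5] S\(S/NP)   >
          [3,4] "saw" : (S\(S/NP))/NP
          [4,5] "a" : NP
      [5,6] "here" : NP\S
  [6,8] N\S   >
    [6,7] "under" : (N\S)/(NP/N)
    [7,8] "near" : NP/N

YES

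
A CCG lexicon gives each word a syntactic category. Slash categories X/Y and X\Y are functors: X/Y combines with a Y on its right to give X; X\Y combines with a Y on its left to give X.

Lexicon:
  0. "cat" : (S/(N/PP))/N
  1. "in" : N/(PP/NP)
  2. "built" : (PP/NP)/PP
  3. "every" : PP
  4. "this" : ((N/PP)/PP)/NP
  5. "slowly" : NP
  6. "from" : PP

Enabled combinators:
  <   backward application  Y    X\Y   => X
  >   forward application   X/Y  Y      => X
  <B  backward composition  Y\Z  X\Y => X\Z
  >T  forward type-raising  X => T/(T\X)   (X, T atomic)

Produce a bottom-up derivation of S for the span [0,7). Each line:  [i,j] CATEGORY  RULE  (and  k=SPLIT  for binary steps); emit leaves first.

[0,1] (S/(N/PP))/N  lex  "cat"
[1,2] N/(PP/NP)  lex  "in"
[2,3] (PP/NP)/PP  lex  "built"
[3,4] PP  lex  "every"
[2,4] PP/NP  >  k=3
[1,4] N  >  k=2
[0,4] S/(N/PP)  >  k=1
[4,5] ((N/PP)/PP)/NP  lex  "this"
[5,6] NP  lex  "slowly"
[4,6] (N/PP)/PP  >  k=5
[6,7] PP  lex  "from"
[4,7] N/PP  >  k=6
[0,7] S  >  k=4

[0,7] S   >
  [0,4] S/(N/PP)   >
    [0,1] "cat" : (S/(N/PP))/N
    [1,4] N   >
      [1,2] "in" : N/(PP/NP)
      [2,4] PP/NP   >
        [2,3] "built" : (PP/NP)/PP
        [3,4] "every" : PP
  [4,7] N/PP   >
    [4,6] (N/PP)/PP   >
      [4,5] "this" : ((N/PP)/PP)/NP
      [5,6] "slowly" : NP
    [6,7] "from" : PP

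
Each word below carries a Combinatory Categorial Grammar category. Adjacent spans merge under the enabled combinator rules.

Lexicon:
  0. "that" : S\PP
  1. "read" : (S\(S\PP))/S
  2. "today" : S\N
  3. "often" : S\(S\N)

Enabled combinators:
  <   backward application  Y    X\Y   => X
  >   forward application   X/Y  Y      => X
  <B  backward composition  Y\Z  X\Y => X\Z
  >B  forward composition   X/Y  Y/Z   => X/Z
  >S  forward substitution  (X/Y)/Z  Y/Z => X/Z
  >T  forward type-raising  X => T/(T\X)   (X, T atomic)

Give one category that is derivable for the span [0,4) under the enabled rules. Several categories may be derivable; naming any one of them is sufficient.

[0,4] S   <
  [0,1] "that" : S\PP
  [1,4] S\(S\PP)   >
    [1,2] "read" : (S\(S\PP))/S
    [2,4] S   <
      [2,3] "today" : S\N
      [3,4] "often" : S\(S\N)

S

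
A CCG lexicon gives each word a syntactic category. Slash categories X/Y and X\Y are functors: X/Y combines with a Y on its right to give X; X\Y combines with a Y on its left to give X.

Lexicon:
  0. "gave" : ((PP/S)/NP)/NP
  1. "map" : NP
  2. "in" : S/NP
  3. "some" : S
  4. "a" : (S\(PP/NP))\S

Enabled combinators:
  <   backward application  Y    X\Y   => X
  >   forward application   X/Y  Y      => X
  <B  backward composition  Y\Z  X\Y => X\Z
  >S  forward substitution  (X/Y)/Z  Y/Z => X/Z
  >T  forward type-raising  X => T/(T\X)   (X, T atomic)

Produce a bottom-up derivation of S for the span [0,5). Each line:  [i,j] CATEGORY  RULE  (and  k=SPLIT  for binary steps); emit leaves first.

[0,1] ((PP/S)/NP)/NP  lex  "gave"
[1,2] NP  lex  "map"
[0,2] (PP/S)/NP  >  k=1
[2,3] S/NP  lex  "in"
[0,3] PP/NP  >S  k=2
[3,4] S  lex  "some"
[4,5] (S\(PP/NP))\S  lex  "a"
[3,5] S\(PP/NP)  <  k=4
[0,5] S  <  k=3

[0,5] S   <
  [0,3] PP/NP   >S
    [0,2] (PP/S)/NP   >
      [0,1] "gave" : ((PP/S)/NP)/NP
      [1,2] "map" : NP
    [2,3] "in" : S/NP
  [3,5] S\(PP/NP)   <
    [3,4] "some" : S
    [4,5] "a" : (S\(PP/NP))\S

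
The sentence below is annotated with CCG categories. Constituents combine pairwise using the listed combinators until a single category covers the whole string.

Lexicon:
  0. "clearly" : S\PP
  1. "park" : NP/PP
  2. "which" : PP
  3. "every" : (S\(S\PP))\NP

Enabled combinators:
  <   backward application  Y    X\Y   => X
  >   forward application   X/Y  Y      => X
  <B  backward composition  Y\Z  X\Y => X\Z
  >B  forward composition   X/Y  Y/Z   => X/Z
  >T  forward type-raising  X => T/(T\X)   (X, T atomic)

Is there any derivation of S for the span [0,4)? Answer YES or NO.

YES

[0,4] S   <
  [0,1] "clearly" : S\PP
  [1,4] S\(S\PP)   <
    [1,3] NP   >
      [1,2] "park" : NP/PP
      [2,3] "which" : PP
    [3,4] "every" : (S\(S\PP))\NP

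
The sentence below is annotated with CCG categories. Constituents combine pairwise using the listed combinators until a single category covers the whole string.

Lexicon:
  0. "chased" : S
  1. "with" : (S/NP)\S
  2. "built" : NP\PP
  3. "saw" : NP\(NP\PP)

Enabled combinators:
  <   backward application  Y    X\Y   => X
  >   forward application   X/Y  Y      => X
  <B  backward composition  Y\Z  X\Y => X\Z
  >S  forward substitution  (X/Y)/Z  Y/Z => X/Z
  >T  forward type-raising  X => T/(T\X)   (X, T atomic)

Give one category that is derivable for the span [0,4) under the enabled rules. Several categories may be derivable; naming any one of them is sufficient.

S

[0,4] S   >
  [0,2] S/NP   <
    [0,1] "chased" : S
    [1,2] "with" : (S/NP)\S
  [2,4] NP   <
    [2,3] "built" : NP\PP
    [3,4] "saw" : NP\(NP\PP)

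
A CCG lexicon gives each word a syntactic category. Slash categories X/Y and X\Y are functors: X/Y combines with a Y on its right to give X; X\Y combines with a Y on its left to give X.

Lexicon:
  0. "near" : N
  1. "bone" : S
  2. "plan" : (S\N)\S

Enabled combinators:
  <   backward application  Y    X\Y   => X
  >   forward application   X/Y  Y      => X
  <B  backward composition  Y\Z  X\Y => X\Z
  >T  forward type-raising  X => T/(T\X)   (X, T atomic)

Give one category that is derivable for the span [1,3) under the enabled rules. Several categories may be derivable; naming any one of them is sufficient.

[0,3] S   >
  [0,1] S/(S\N)   >T
    [0,1] "near" : N
  [1,3] S\N   <
    [1,2] "bone" : S
    [2,3] "plan" : (S\N)\S

S\N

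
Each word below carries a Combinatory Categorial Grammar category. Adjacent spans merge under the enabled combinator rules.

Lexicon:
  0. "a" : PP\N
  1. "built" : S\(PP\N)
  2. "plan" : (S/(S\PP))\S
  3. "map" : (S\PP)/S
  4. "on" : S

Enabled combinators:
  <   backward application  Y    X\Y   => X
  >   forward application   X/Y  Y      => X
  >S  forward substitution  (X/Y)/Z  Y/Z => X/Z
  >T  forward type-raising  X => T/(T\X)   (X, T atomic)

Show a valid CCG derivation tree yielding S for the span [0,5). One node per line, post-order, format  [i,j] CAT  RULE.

[0,1] PP\N  lex  "a"
[1,2] S\(PP\N)  lex  "built"
[0,2] S  <  k=1
[2,3] (S/(S\PP))\S  lex  "plan"
[0,3] S/(S\PP)  <  k=2
[3,4] (S\PP)/S  lex  "map"
[4,5] S  lex  "on"
[3,5] S\PP  >  k=4
[0,5] S  >  k=3

[0,5] S   >
  [0,3] S/(S\PP)   <
    [0,2] S   <
      [0,1] "a" : PP\N
      [1,2] "built" : S\(PP\N)
    [2,3] "plan" : (S/(S\PP))\S
  [3,5] S\PP   >
    [3,4] "map" : (S\PP)/S
    [4,5] "on" : S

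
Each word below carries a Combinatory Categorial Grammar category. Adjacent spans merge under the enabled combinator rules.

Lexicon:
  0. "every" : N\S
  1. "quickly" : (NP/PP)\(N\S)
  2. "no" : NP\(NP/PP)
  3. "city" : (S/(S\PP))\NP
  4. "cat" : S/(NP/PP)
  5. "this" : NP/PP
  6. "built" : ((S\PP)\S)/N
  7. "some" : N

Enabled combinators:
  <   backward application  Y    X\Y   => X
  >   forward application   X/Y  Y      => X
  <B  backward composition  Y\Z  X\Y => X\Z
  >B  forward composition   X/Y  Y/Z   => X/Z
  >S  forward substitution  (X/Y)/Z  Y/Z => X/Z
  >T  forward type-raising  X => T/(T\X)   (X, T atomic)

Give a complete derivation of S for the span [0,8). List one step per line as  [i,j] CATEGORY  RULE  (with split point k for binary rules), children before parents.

[0,1] N\S  lex  "every"
[1,2] (NP/PP)\(N\S)  lex  "quickly"
[0,2] NP/PP  <  k=1
[2,3] NP\(NP/PP)  lex  "no"
[0,3] NP  <  k=2
[3,4] (S/(S\PP))\NP  lex  "city"
[0,4] S/(S\PP)  <  k=3
[4,5] S/(NP/PP)  lex  "cat"
[5,6] NP/PP  lex  "this"
[4,6] S  >  k=5
[6,7] ((S\PP)\S)/N  lex  "built"
[7,8] N  lex  "some"
[6,8] (S\PP)\S  >  k=7
[4,8] S\PP  <  k=6
[0,8] S  >  k=4

[0,8] S   >
  [0,4] S/(S\PP)   <
    [0,3] NP   <
      [0,2] NP/PP   <
        [0,1] "every" : N\S
        [1,2] "quickly" : (NP/PP)\(N\S)
      [2,3] "no" : NP\(NP/PP)
    [3,4] "city" : (S/(S\PP))\NP
  [4,8] S\PP   <
    [4,6] S   >
      [4,5] "cat" : S/(NP/PP)
      [5,6] "this" : NP/PP
    [6,8] (S\PP)\S   >
      [6,7] "built" : ((S\PP)\S)/N
      [7,8] "some" : N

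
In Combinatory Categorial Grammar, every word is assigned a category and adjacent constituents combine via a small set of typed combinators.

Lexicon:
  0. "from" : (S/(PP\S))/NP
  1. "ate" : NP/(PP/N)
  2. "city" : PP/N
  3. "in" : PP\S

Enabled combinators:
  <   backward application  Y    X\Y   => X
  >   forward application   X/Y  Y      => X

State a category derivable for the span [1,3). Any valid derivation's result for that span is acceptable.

[0,4] S   >
  [0,3] S/(PP\S)   >
    [0,1] "from" : (S/(PP\S))/NP
    [1,3] NP   >
      [1,2] "ate" : NP/(PP/N)
      [2,3] "city" : PP/N
  [3,4] "in" : PP\S

NP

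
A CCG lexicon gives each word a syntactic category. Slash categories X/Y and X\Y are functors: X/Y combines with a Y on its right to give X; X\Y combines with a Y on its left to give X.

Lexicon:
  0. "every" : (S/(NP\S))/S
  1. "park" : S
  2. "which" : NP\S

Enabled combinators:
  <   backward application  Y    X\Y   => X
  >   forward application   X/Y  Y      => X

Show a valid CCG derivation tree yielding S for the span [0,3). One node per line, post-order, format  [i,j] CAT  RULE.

[0,3] S   >
  [0,2] S/(NP\S)   >
    [0,1] "every" : (S/(NP\S))/S
    [1,2] "park" : S
  [2,3] "which" : NP\S

[0,1] (S/(NP\S))/S  lex  "every"
[1,2] S  lex  "park"
[0,2] S/(NP\S)  >  k=1
[2,3] NP\S  lex  "which"
[0,3] S  >  k=2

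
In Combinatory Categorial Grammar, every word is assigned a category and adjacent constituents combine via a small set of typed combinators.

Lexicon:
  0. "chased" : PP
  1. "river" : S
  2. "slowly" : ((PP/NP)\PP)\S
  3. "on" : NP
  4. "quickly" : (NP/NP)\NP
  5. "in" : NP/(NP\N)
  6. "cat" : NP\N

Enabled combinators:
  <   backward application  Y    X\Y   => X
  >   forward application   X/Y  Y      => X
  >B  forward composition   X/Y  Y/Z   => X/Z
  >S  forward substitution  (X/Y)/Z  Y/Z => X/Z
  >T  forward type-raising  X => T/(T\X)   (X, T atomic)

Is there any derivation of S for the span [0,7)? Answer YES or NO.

PP S ((PP/NP)\PP)\S NP (NP/NP)\NP NP/(NP\N) NP\N
CKY chart[0,7] = {N/(N\PP), NP/(NP\PP), PP, PP/(NP\NP), PP/(PP\PP), S/(S\PP)}; S ∉ chart

NO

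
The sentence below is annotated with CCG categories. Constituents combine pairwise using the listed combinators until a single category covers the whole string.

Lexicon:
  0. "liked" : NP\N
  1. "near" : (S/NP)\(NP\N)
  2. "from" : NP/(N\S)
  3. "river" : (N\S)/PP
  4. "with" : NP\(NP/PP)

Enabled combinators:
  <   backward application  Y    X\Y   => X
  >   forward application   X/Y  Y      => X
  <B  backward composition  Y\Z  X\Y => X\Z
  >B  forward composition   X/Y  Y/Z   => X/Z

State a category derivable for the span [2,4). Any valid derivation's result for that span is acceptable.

[0,5] S   >
  [0,2] S/NP   <
    [0,1] "liked" : NP\N
    [1,2] "near" : (S/NP)\(NP\N)
  [2,5] NP   <
    [2,4] NP/PP   >B
      [2,3] "from" : NP/(N\S)
      [3,4] "river" : (N\S)/PP
    [4,5] "with" : NP\(NP/PP)

NP/PP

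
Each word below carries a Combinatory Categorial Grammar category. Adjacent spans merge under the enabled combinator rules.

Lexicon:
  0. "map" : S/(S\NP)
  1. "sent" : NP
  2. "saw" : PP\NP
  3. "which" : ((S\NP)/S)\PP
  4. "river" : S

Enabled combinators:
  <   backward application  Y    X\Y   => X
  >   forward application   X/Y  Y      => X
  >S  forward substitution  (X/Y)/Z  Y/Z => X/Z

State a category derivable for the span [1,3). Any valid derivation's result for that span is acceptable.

[0,5] S   >
  [0,1] "map" : S/(S\NP)
  [1,5] S\NP   >
    [1,4] (S\NP)/S   <
      [1,3] PP   <
        [1,2] "sent" : NP
        [2,3] "saw" : PP\NP
      [3,4] "which" : ((S\NP)/S)\PP
    [4,5] "river" : S

PP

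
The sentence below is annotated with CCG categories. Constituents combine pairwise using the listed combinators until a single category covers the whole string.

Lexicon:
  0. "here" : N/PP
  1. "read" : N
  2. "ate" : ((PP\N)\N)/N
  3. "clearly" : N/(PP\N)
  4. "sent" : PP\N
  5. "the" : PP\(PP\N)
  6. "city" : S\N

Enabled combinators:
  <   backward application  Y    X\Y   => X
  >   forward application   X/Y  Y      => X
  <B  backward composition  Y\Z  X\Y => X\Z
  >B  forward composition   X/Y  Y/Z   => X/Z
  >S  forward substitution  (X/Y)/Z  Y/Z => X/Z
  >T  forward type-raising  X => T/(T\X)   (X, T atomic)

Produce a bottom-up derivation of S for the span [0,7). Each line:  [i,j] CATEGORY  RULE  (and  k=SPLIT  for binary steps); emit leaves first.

[0,7] S   <
  [0,6] N   >
    [0,1] "here" : N/PP
    [1,6] PP   <
      [1,5] PP\N   <
        [1,2] "read" : N
        [2,5] (PP\N)\N   >
          [2,3] "ate" : ((PP\N)\N)/N
          [3,5] N   >
            [3,4] "clearly" : N/(PP\N)
            [4,5] "sent" : PP\N
      [5,6] "the" : PP\(PP\N)
  [6,7] "city" : S\N

[0,1] N/PP  lex  "here"
[1,2] N  lex  "read"
[2,3] ((PP\N)\N)/N  lex  "ate"
[3,4] N/(PP\N)  lex  "clearly"
[4,5] PP\N  lex  "sent"
[3,5] N  >  k=4
[2,5] (PP\N)\N  >  k=3
[1,5] PP\N  <  k=2
[5,6] PP\(PP\N)  lex  "the"
[1,6] PP  <  k=5
[0,6] N  >  k=1
[6,7] S\N  lex  "city"
[0,7] S  <  k=6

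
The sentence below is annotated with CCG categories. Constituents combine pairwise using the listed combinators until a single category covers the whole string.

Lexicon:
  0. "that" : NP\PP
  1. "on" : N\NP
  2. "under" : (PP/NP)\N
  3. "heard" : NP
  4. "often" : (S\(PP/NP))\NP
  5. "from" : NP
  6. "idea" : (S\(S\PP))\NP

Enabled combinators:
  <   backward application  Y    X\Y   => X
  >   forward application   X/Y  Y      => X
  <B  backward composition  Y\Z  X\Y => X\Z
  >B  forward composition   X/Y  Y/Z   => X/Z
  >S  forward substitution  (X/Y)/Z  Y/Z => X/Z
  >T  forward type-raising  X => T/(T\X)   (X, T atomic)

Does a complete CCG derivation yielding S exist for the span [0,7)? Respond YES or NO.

[0,7] S   <
  [0,5] S\PP   <B
    [0,2] N\PP   <B
      [0,1] "that" : NP\PP
      [1,2] "on" : N\NP
    [2,5] S\N   <B
      [2,3] "under" : (PP/NP)\N
      [3,5] S\(PP/NP)   <
        [3,4] "heard" : NP
        [4,5] "often" : (S\(PP/NP))\NP
  [5,7] S\(S\PP)   <
    [5,6] "from" : NP
    [6,7] "idea" : (S\(S\PP))\NP

YES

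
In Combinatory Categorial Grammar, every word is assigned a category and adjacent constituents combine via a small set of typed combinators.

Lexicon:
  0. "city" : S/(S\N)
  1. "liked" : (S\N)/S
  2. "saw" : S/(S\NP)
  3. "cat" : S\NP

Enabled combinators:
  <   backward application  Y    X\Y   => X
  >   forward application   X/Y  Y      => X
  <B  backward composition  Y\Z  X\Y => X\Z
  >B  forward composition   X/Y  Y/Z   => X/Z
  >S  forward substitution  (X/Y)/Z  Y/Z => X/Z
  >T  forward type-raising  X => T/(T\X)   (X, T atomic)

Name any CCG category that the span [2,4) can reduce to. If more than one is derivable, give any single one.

S

[0,4] S   >
  [0,1] "city" : S/(S\N)
  [1,4] S\N   >
    [1,2] "liked" : (S\N)/S
    [2,4] S   >
      [2,3] "saw" : S/(S\NP)
      [3,4] "cat" : S\NP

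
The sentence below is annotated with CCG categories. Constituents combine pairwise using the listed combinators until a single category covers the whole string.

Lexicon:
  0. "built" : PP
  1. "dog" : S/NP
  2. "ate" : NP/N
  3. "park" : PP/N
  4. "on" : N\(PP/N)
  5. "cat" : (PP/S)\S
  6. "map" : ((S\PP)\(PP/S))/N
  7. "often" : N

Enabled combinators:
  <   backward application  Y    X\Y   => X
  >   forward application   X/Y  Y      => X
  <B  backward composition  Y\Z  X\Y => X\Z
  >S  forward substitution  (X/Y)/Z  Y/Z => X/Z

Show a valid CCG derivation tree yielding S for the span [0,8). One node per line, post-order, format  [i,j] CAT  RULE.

[0,1] PP  lex  "built"
[1,2] S/NP  lex  "dog"
[2,3] NP/N  lex  "ate"
[3,4] PP/N  lex  "park"
[4,5] N\(PP/N)  lex  "on"
[3,5] N  <  k=4
[2,5] NP  >  k=3
[1,5] S  >  k=2
[5,6] (PP/S)\S  lex  "cat"
[1,6] PP/S  <  k=5
[6,7] ((S\PP)\(PP/S))/N  lex  "map"
[7,8] N  lex  "often"
[6,8] (S\PP)\(PP/S)  >  k=7
[1,8] S\PP  <  k=6
[0,8] S  <  k=1

[0,8] S   <
  [0,1] "built" : PP
  [1,8] S\PP   <
    [1,6] PP/S   <
      [1,5] S   >
        [1,2] "dog" : S/NP
        [2,5] NP   >
          [2,3] "ate" : NP/N
          [3,5] N   <
            [3,4] "park" : PP/N
            [4,5] "on" : N\(PP/N)
      [5,6] "cat" : (PP/S)\S
    [6,8] (S\PP)\(PP/S)   >
      [6,7] "map" : ((S\PP)\(PP/S))/N
      [7,8] "often" : N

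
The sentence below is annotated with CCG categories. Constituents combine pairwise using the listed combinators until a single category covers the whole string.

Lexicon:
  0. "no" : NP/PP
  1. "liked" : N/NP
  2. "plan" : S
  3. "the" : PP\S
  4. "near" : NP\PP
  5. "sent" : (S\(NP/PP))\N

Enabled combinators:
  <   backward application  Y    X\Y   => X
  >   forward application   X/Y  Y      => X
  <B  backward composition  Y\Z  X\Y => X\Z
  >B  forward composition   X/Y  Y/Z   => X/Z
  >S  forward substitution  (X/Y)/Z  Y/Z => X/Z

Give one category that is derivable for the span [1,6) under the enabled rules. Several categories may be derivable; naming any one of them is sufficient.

[0,6] S   <
  [0,1] "no" : NP/PP
  [1,6] S\(NP/PP)   <
    [1,5] N   >
      [1,2] "liked" : N/NP
      [2,5] NP   <
        [2,4] PP   <
          [2,3] "plan" : S
          [3,4] "the" : PP\S
        [4,5] "near" : NP\PP
    [5,6] "sent" : (S\(NP/PP))\N

S\(NP/PP)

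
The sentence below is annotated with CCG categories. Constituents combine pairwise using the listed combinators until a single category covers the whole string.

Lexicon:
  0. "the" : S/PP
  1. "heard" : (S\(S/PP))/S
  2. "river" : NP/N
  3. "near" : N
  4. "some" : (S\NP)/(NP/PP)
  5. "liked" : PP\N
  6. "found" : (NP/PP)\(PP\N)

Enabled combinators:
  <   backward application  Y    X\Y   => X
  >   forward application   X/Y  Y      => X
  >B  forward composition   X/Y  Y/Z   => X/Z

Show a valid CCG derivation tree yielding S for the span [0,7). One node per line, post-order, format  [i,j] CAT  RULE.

[0,1] S/PP  lex  "the"
[1,2] (S\(S/PP))/S  lex  "heard"
[2,3] NP/N  lex  "river"
[3,4] N  lex  "near"
[2,4] NP  >  k=3
[4,5] (S\NP)/(NP/PP)  lex  "some"
[5,6] PP\N  lex  "liked"
[6,7] (NP/PP)\(PP\N)  lex  "found"
[5,7] NP/PP  <  k=6
[4,7] S\NP  >  k=5
[2,7] S  <  k=4
[1,7] S\(S/PP)  >  k=2
[0,7] S  <  k=1

[0,7] S   <
  [0,1] "the" : S/PP
  [1,7] S\(S/PP)   >
    [1,2] "heard" : (S\(S/PP))/S
    [2,7] S   <
      [2,4] NP   >
        [2,3] "river" : NP/N
        [3,4] "near" : N
      [4,7] S\NP   >
        [4,5] "some" : (S\NP)/(NP/PP)
        [5,7] NP/PP   <
          [5,6] "liked" : PP\N
          [6,7] "found" : (NP/PP)\(PP\N)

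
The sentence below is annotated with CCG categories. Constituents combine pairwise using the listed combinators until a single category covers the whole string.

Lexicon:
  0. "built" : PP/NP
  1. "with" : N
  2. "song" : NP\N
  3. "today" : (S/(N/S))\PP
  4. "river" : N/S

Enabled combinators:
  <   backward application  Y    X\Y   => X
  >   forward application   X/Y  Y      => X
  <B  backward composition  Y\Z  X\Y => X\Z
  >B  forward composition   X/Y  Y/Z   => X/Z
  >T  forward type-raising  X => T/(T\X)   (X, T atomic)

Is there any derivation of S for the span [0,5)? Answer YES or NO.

YES

[0,5] S   >
  [0,4] S/(N/S)   <
    [0,3] PP   >
      [0,1] "built" : PP/NP
      [1,3] NP   <
        [1,2] "with" : N
        [2,3] "song" : NP\N
    [3,4] "today" : (S/(N/S))\PP
  [4,5] "river" : N/S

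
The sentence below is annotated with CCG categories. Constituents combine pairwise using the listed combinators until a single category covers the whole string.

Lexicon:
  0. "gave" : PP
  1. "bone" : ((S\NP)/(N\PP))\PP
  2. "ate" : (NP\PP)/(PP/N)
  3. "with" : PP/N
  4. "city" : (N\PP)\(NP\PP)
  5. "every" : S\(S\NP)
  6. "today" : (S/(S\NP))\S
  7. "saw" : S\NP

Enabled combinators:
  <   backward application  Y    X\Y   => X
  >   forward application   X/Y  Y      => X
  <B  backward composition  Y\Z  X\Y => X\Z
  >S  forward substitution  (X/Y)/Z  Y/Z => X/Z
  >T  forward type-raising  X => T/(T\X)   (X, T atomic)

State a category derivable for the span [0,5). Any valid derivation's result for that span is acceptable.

S\NP

[0,8] S   >
  [0,7] S/(S\NP)   <
    [0,6] S   <
      [0,5] S\NP   >
        [0,2] (S\NP)/(N\PP)   <
          [0,1] "gave" : PP
          [1,2] "bone" : ((S\NP)/(N\PP))\PP
        [2,5] N\PP   <
          [2,4] NP\PP   >
            [2,3] "ate" : (NP\PP)/(PP/N)
            [3,4] "with" : PP/N
          [4,5] "city" : (N\PP)\(NP\PP)
      [5,6] "every" : S\(S\NP)
    [6,7] "today" : (S/(S\NP))\S
  [7,8] "saw" : S\NP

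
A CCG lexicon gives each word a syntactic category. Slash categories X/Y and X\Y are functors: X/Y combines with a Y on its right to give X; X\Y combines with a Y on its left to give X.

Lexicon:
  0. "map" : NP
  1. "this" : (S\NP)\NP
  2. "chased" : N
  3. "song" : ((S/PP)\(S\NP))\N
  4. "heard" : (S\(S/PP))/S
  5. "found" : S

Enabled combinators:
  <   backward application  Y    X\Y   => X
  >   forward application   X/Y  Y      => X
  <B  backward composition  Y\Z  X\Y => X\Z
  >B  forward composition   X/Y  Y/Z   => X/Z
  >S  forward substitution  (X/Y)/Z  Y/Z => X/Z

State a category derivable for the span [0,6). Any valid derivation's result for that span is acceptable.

[0,6] S   <
  [0,4] S/PP   <
    [0,2] S\NP   <
      [0,1] "map" : NP
      [1,2] "this" : (S\NP)\NP
    [2,4] (S/PP)\(S\NP)   <
      [2,3] "chased" : N
      [3,4] "song" : ((S/PP)\(S\NP))\N
  [4,6] S\(S/PP)   >
    [4,5] "heard" : (S\(S/PP))/S
    [5,6] "found" : S

S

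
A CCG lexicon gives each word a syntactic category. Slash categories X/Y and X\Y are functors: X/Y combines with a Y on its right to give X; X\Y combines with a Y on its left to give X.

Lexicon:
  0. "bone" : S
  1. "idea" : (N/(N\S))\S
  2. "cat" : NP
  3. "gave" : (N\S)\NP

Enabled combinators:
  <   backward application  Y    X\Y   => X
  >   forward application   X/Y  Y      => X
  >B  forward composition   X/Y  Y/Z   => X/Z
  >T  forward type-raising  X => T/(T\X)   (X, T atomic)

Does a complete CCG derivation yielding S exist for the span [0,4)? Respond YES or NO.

NO

S (N/(N\S))\S NP (N\S)\NP
CKY chart[0,4] = {N, N/(N\N), NP/(NP\N), PP/(PP\N), S/(S\N)}; S ∉ chart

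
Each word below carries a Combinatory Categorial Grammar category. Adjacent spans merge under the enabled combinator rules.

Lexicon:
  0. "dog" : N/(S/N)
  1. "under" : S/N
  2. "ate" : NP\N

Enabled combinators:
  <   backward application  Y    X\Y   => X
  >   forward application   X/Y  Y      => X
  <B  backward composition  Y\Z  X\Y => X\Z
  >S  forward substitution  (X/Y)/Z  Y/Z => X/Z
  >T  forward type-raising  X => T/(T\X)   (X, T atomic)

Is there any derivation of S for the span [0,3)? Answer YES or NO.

N/(S/N) S/N NP\N
CKY chart[0,3] = {N/(N\NP), NP, NP/(NP\NP), PP/(PP\NP), S/(S\NP)}; S ∉ chart

NO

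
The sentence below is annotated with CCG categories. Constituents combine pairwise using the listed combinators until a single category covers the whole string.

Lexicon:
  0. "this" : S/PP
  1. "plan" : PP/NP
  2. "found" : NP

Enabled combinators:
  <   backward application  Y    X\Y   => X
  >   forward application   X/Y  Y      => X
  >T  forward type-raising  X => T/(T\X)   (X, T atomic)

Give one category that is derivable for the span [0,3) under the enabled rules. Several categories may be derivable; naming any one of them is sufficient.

S

[0,3] S   >
  [0,1] "this" : S/PP
  [1,3] PP   >
    [1,2] "plan" : PP/NP
    [2,3] "found" : NP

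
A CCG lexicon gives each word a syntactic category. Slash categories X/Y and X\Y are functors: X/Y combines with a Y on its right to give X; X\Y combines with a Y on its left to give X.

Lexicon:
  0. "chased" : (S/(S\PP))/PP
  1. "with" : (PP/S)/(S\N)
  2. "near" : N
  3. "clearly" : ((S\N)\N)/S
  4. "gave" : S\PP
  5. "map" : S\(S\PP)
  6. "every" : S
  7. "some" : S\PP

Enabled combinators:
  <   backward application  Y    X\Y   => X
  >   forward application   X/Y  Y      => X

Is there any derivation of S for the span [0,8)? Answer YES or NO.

[0,8] S   >
  [0,7] S/(S\PP)   >
    [0,1] "chased" : (S/(S\PP))/PP
    [1,7] PP   >
      [1,6] PP/S   >
        [1,2] "with" : (PP/S)/(S\N)
        [2,6] S\N   <
          [2,3] "near" : N
          [3,6] (S\N)\N   >
            [3,4] "clearly" : ((S\N)\N)/S
            [4,6] S   <
              [4,5] "gave" : S\PP
              [5,6] "map" : S\(S\PP)
      [6,7] "every" : S
  [7,8] "some" : S\PP

YES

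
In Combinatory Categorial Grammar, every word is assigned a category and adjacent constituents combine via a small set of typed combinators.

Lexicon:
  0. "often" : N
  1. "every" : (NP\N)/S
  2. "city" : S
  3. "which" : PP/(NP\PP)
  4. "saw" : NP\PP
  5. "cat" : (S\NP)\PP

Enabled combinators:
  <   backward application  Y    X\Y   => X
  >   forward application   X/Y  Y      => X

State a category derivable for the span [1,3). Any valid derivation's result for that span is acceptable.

[0,6] S   <
  [0,3] NP   <
    [0,1] "often" : N
    [1,3] NP\N   >
      [1,2] "every" : (NP\N)/S
      [2,3] "city" : S
  [3,6] S\NP   <
    [3,5] PP   >
      [3,4] "which" : PP/(NP\PP)
      [4,5] "saw" : NP\PP
    [5,6] "cat" : (S\NP)\PP

NP\N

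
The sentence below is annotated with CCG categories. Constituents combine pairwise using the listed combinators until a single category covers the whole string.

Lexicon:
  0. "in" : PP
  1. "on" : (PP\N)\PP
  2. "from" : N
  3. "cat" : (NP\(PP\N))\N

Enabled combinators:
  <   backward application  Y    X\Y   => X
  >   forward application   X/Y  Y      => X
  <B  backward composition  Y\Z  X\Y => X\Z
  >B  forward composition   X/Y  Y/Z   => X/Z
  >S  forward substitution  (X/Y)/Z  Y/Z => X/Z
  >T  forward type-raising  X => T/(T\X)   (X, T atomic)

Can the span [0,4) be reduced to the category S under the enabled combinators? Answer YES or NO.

NO

PP (PP\N)\PP N (NP\(PP\N))\N
CKY chart[0,4] = {N/(N\NP), NP, NP/(NP\NP), PP/(PP\NP), S/(S\NP)}; S ∉ chart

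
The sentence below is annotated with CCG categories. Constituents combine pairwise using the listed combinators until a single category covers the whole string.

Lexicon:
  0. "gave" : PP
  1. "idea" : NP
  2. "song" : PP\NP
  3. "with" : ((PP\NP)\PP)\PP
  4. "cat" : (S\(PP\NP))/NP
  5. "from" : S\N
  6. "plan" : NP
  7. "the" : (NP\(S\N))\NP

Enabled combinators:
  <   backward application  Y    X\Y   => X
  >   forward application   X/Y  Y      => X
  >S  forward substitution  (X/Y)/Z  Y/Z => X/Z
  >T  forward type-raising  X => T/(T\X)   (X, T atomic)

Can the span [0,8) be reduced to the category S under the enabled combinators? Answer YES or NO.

YES

[0,8] S   <
  [0,4] PP\NP   <
    [0,1] "gave" : PP
    [1,4] (PP\NP)\PP   <
      [1,3] PP   >
        [1,2] PP/(PP\NP)   >T
          [1,2] "idea" : NP
        [2,3] "song" : PP\NP
      [3,4] "with" : ((PP\NP)\PP)\PP
  [4,8] S\(PP\NP)   >
    [4,5] "cat" : (S\(PP\NP))/NP
    [5,8] NP   <
      [5,6] "from" : S\N
      [6,8] NP\(S\N)   <
        [6,7] "plan" : NP
        [7,8] "the" : (NP\(S\N))\NP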